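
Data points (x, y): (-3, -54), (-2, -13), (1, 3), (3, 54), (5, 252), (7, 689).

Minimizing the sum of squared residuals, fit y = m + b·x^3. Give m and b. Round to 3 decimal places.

From the data, Σ1 = 6, Σx^3 = 461, Σx^3·x^3 = 134797.
And Σy = 931, Σx^3·y = 270850.
Eliminating b: 134797·(row 1) − 461·(row 2) gives 596261·m = 134797·931 − 461·270850 = 634157, so m = 634157/596261.
Then b = (270850 − 461·(634157/596261))/134797 = 1195909/596261.

m = 1.064, b = 2.006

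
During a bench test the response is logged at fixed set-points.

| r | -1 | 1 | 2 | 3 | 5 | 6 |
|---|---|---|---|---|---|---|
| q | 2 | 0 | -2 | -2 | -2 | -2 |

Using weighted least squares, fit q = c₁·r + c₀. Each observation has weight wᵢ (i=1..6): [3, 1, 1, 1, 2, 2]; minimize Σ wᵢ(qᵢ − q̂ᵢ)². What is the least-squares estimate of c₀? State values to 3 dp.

c₀ = 0.871

From the data, Σwᵢ·r·r = 139, Σwᵢ·r = 25, Σwᵢ·1 = 10.
Right-hand side: Σwᵢ·r·q = -60, Σwᵢ·q = -6.
XᵀWX·[c₁, c₀]ᵀ = XᵀWq becomes [[139, 25]; [25, 10]]·[c₁, c₀]ᵀ = [-60, -6]ᵀ.
Δ = 139·10 − 25² = 765.
c₁ = ((-60)·10 − 25·(-6))/765 = -10/17; c₀ = (139·(-6) − 25·(-60))/765 = 74/85.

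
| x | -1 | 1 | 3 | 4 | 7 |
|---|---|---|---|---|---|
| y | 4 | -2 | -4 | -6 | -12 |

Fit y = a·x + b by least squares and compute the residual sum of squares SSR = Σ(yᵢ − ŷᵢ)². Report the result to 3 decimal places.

SSR = 2.848

From the data, Σx·x = 76, Σx = 14, Σ1 = 5.
For Mᵀy: Σx·y = -126, Σy = -20.
MᵀM·[a, b]ᵀ = Mᵀy becomes [[76, 14]; [14, 5]]·[a, b]ᵀ = [-126, -20]ᵀ.
Determinant 76·5 − 14² = 184.
a = ((-126)·5 − 14·(-20))/184 = -175/92; b = (76·(-20) − 14·(-126))/184 = 61/46.
Residuals: 71/92, -131/92, 35/92, 13/46, -1/92; SSR = 131/46.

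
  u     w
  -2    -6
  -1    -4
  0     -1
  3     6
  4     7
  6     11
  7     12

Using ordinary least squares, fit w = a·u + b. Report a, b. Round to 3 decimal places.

The normal equations are: 115·a + 17·b = 212;  17·a + 7·b = 25.
(Σu·u = 115, Σu = 17, Σ1 = 7, Σu·w = 212, Σw = 25.)
det = 115·7 − 17² = 516.
a = (212·7 − 17·25)/516 = 353/172; b = (115·25 − 17·212)/516 = -243/172.

a = 2.052, b = -1.413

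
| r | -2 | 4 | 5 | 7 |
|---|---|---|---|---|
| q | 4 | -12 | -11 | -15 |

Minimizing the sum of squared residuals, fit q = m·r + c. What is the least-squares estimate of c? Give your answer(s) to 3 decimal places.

c = -0.956

Compute the Gram sums: Σr·r = 94, Σr = 14, Σ1 = 4.
Right-hand side: Σr·q = -216, Σq = -34.
Normal equations: [[94, 14]; [14, 4]]·[m, c]ᵀ = [-216, -34]ᵀ.
Eliminating c: 4·(row 1) − 14·(row 2) gives 180·m = 4·(-216) − 14·(-34) = -388, so m = -97/45.
Then c = ((-34) − 14·(-97/45))/4 = -43/45.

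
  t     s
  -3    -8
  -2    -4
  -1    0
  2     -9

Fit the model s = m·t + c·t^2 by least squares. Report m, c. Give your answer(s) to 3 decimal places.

With design matrix M, MᵀM = [[18, -28]; [-28, 114]] and Mᵀs = [14, -124]ᵀ.
Eliminating c: 114·(row 1) − (-28)·(row 2) gives 1268·m = 114·14 − (-28)·(-124) = -1876, so m = -469/317.
Then c = ((-124) − (-28)·(-469/317))/114 = -460/317.

m = -1.479, c = -1.451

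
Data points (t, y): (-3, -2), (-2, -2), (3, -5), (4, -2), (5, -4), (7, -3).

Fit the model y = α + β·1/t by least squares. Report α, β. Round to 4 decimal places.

α = -2.9622, β = -2.4423

From the data, Σ1 = 6, Σ1/t = 13/140, Σ1/t·1/t = 104981/176400.
Right-hand side: Σy = -18, Σ1/t·y = -121/70.
Eliminating β: (104981/176400)·(row 1) − (13/140)·(row 2) gives (41891/11760)·α = (104981/176400)·(-18) − (13/140)·(-121/70) = -12926/1225, so α = -620448/209455.
Then β = ((-121/70) − (13/140)·(-620448/209455))/(104981/176400) = -102312/41891.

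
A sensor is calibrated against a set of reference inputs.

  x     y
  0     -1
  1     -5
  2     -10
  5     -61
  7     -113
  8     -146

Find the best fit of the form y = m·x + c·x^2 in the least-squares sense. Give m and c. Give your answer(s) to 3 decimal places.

m = -1.664, c = -2.074

Forming AᵀA = [[143, 989]; [989, 7139]] and Aᵀy = [-2289, -16451]ᵀ gives AᵀA·[m, c]ᵀ = Aᵀy.
Determinant 143·7139 − 989² = 42756.
m = ((-2289)·7139 − 989·(-16451))/42756 = -17783/10689; c = (143·(-16451) − 989·(-2289))/42756 = -22168/10689.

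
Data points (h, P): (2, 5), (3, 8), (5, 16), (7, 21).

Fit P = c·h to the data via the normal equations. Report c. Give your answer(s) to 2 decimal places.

The normal system XᵀX·[c]ᵀ = XᵀP is [[87]]·[c]ᵀ = [261]ᵀ.
Hence c = 261 / 87 ≈ 3.

c = 3.00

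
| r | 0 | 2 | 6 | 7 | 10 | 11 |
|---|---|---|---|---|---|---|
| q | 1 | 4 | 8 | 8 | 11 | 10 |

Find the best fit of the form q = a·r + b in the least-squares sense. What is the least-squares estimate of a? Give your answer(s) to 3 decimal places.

Entries of XᵀX: Σr·r = 310, Σr = 36, Σ1 = 6.
Right-hand side: Σr·q = 332, Σq = 42.
XᵀX·[a, b]ᵀ = Xᵀq becomes [[310, 36]; [36, 6]]·[a, b]ᵀ = [332, 42]ᵀ.
Eliminating b: 6·(row 1) − 36·(row 2) gives 564·a = 6·332 − 36·42 = 480, so a = 40/47.
Then b = (42 − 36·(40/47))/6 = 89/47.

a = 0.851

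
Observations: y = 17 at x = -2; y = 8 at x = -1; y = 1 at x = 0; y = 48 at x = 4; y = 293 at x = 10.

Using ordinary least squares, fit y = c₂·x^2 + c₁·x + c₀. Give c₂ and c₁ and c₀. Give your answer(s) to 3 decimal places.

From the data, Σx^2·x^2 = 10273, Σx^2·x = 1055, Σx^2 = 121, Σx·x = 121, Σx = 11, Σ1 = 5.
And Σx^2·y = 30144, Σx·y = 3080, Σy = 367.
Normal equations: [[10273, 1055, 121]; [1055, 121, 11]; [121, 11, 5]]·[c₂, c₁, c₀]ᵀ = [30144, 3080, 367]ᵀ.
Solving the 3×3 system (Gaussian elimination) gives c₂ = 331991/110964, c₁ = -100183/110964, c₀ = 55163/18494.

c₂ = 2.992, c₁ = -0.903, c₀ = 2.983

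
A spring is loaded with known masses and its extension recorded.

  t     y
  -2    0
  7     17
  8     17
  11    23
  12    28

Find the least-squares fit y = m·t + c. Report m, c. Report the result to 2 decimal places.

The normal equations are: 382·m + 36·c = 844;  36·m + 5·c = 85.
(Σt·t = 382, Σt = 36, Σ1 = 5, Σt·y = 844, Σy = 85.)
Δ = 382·5 − 36² = 614.
m = (844·5 − 36·85)/614 = 580/307; c = (382·85 − 36·844)/614 = 1043/307.

m = 1.89, c = 3.40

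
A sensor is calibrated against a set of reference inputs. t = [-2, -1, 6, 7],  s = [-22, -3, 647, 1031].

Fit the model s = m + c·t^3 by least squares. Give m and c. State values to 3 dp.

m = 0.686, c = 3.000

Forming AᵀA = [[4, 550]; [550, 164370]] and Aᵀs = [1653, 493564]ᵀ gives AᵀA·[m, c]ᵀ = Aᵀs.
Determinant 4·164370 − 550² = 354980.
m = (1653·164370 − 550·493564)/354980 = 24341/35498; c = (4·493564 − 550·1653)/354980 = 532553/177490.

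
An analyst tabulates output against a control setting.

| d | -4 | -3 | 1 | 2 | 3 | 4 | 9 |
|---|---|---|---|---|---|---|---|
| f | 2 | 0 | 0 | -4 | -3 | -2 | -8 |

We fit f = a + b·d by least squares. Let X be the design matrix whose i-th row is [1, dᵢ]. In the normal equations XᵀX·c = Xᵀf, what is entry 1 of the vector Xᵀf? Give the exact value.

-15

Entry 1 ↔ basis 1, so (Xᵀf)_{1} = Σᵢ fᵢ = (1)·(2) + (1)·(0) + (1)·(0) + (1)·(-4) + (1)·(-3) + (1)·(-2) + (1)·(-8) = -15.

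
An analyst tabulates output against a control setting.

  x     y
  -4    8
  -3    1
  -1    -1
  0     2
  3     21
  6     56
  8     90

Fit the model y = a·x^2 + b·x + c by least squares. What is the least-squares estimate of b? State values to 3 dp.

The normal system AᵀA·[a, b, c]ᵀ = Aᵀy is [[5811, 663, 135]; [663, 135, 9]; [135, 9, 7]]·[a, b, c]ᵀ = [8101, 1085, 177]ᵀ.
Inverting the 3×3 Gram matrix, [a, b, c]ᵀ = [92699/91203, 265988/91203, 58794/30401]ᵀ.

b = 2.916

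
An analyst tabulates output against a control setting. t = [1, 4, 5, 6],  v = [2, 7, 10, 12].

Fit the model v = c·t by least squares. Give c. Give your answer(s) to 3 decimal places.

c = 1.949

Normal-equation sums: Σt·t = 78.
Moment sums: Σt·v = 152.
Normal equations: [[78]]·[c]ᵀ = [152]ᵀ.
Hence c = 152 / 78 ≈ 1.94872.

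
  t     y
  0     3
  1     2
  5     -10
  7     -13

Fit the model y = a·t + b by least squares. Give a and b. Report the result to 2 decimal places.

MᵀM·[a, b]ᵀ = Mᵀy reads: 75·a + 13·b = -139;  13·a + 4·b = -18.
(Σt·t = 75, Σt = 13, Σ1 = 4, Σt·y = -139, Σy = -18.)
Δ = 75·4 − 13² = 131.
a = ((-139)·4 − 13·(-18))/131 = -322/131; b = (75·(-18) − 13·(-139))/131 = 457/131.

a = -2.46, b = 3.49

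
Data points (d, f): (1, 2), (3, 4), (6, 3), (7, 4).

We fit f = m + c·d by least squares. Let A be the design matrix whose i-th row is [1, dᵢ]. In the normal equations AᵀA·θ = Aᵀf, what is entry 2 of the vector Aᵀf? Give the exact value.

Entry 2 ↔ basis d, so (Aᵀf)_{2} = Σᵢ (d)·fᵢ = (1)·(2) + (3)·(4) + (6)·(3) + (7)·(4) = 60.

60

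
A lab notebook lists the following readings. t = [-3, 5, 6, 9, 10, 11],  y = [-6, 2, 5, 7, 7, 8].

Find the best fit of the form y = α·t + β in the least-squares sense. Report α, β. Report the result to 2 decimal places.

α = 1.02, β = -2.60

The normal system MᵀM·[α, β]ᵀ = Mᵀy is [[372, 38]; [38, 6]]·[α, β]ᵀ = [279, 23]ᵀ.
det = 372·6 − 38² = 788.
α = (279·6 − 38·23)/788 = 200/197; β = (372·23 − 38·279)/788 = -1023/394.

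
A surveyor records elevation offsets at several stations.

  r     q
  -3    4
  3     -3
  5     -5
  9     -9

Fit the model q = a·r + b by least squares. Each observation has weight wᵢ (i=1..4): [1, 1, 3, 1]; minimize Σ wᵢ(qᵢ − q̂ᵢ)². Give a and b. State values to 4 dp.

Setting ∂/∂a … = 0 gives: 174·a + 24·b = -177;  24·a + 6·b = -23.
Determinant 174·6 − 24² = 468.
a = ((-177)·6 − 24·(-23))/468 = -85/78; b = (174·(-23) − 24·(-177))/468 = 41/78.

a = -1.0897, b = 0.5256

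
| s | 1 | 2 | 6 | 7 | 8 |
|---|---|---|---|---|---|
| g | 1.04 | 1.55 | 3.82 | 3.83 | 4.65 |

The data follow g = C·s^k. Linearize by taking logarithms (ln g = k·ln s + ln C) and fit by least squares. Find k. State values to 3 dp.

Taking logs, ln g = k·ln s + ln C, so regress ln g on ln s.
AᵀA = [[11.8015, 6.5103]; [6.5103, 5]], rhs = [8.5141, 4.6975]ᵀ  (here Σln s = 6.5103, Σ(ln s)² = 11.8015, Σln g = 4.6975, Σln s·ln g = 8.5141).
Δ = 11.8015·5 − (6.5103)² = 16.6240; k = (8.5141·5 − 6.5103·4.6975)/16.6240 = 0.72118, ln C = (11.8015·4.6975 − 6.5103·8.5141)/16.6240 = 0.00048.

k = 0.721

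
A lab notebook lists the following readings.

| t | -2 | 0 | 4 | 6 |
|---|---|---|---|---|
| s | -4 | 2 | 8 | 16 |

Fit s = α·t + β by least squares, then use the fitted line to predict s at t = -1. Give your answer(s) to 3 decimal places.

ŝ = -1.400

The normal equations are: 56·α + 8·β = 136;  8·α + 4·β = 22.
Eliminating β: 4·(row 1) − 8·(row 2) gives 160·α = 4·136 − 8·22 = 368, so α = 23/10.
Then β = (22 − 8·(23/10))/4 = 9/10.
At t = -1: ŝ = (23/10)·(-1) + (9/10)·(1) = -7/5.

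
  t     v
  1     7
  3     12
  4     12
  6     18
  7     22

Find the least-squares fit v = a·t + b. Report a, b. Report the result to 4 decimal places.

Sums needed: Σt·t = 111, Σt = 21, Σ1 = 5.
And Σt·v = 353, Σv = 71.
Normal equations: [[111, 21]; [21, 5]]·[a, b]ᵀ = [353, 71]ᵀ.
Δ = 111·5 − 21² = 114.
a = (353·5 − 21·71)/114 = 137/57; b = (111·71 − 21·353)/114 = 78/19.

a = 2.4035, b = 4.1053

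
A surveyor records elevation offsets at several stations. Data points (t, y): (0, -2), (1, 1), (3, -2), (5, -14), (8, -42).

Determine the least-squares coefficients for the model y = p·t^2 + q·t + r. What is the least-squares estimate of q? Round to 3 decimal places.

q = 2.318

With design matrix M, MᵀM = [[4803, 665, 99]; [665, 99, 17]; [99, 17, 5]] and Mᵀy = [-3055, -411, -59]ᵀ.
Inverting the 3×3 Gram matrix, [p, q, r]ᵀ = [-10801/11596, 26875/11596, -3587/2899]ᵀ.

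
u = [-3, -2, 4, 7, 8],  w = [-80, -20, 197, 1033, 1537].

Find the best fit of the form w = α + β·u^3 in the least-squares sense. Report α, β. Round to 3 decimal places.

α = 3.392, β = 2.998

Forming AᵀA = [[5, 884]; [884, 384682]] and Aᵀw = [2667, 1156191]ᵀ gives AᵀA·[α, β]ᵀ = Aᵀw.
det = 5·384682 − 884² = 1141954.
α = (2667·384682 − 884·1156191)/1141954 = 1937025/570977; β = (5·1156191 − 884·2667)/1141954 = 3423327/1141954.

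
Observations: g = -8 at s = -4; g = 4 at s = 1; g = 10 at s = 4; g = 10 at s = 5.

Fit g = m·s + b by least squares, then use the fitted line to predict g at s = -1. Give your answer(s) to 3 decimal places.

The normal equations are: 58·m + 6·b = 126;  6·m + 4·b = 16.
(Σs·s = 58, Σs = 6, Σ1 = 4, Σs·g = 126, Σg = 16.)
det = 58·4 − 6² = 196.
m = (126·4 − 6·16)/196 = 102/49; b = (58·16 − 6·126)/196 = 43/49.
At s = -1: ĝ = (102/49)·(-1) + (43/49)·(1) = -59/49.

ĝ = -1.204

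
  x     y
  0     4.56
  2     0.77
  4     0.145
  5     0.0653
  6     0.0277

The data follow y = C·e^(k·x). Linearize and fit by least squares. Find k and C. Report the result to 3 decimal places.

k = -0.847, C = 4.395

With ln yᵢ as the transformed response and xᵢ as the regressor:
Sums: Σx = 17.0000, Σ(x)² = 81.0000, Σln y = -6.9901, Σx·ln y = -43.4086.
Normal system: [[81.0000, 17.0000]; [17.0000, 5]]·[k, ln C]ᵀ = [-43.4086, -6.9901]ᵀ.
Slope k = (n·Σx·ln y − Σx·Σln y)/(n·Σ(x)² − (Σx)²) = (5·-43.4086 − 17.0000·-6.9901)/116.0000 = -0.84664; ln C = (Σln y − k·Σx)/n = 1.48055, so C = exp(1.48055) = 4.39535.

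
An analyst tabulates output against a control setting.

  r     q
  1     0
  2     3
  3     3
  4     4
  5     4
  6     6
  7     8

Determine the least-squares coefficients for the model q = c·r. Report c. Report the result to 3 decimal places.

c = 1.021

Normal-equation sums: Σr·r = 140.
Right-hand side: Σr·q = 143.
MᵀM·[c]ᵀ = Mᵀq becomes [[140]]·[c]ᵀ = [143]ᵀ.
Hence c = 143 / 140 ≈ 1.02143.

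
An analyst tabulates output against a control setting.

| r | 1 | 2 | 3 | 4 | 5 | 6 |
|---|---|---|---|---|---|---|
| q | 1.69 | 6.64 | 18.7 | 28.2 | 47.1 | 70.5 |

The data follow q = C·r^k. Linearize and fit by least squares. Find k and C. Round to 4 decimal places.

k = 2.0811, C = 1.6769

Linearized form: ln q = k·ln r + ln C. From the 6 transformed points,
Σln r = 6.5793, Σ(ln r)² = 9.4099, Σln q = 16.7936, Σln r·ln q = 22.9838.
Equations: 9.4099·k + 6.5793·ln C = 22.9838;  6.5793·k + 6·ln C = 16.7936.
Slope k = (n·Σln r·ln q − Σln r·Σln q)/(n·Σ(ln r)² − (Σln r)²) = (6·22.9838 − 6.5793·16.7936)/13.1729 = 2.08108; ln C = (Σln q − k·Σln r)/n = 0.51694, so C = exp(0.51694) = 1.67688.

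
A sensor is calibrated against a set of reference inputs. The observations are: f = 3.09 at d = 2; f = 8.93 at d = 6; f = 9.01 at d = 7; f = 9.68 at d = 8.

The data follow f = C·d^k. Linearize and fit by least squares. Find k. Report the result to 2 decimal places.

k = 0.86

Let Y = ln f. Fitting Y = k·ln d + ln C by least squares:
Over the data: Σln d = 6.5103, Σ(ln d)² = 11.8015, Σln f = 7.7860, Σln d·ln f = 13.7031.
Normal system: [[11.8015, 6.5103]; [6.5103, 4]]·[k, ln C]ᵀ = [13.7031, 7.7860]ᵀ.
Slope k = (n·Σln d·ln f − Σln d·Σln f)/(n·Σ(ln d)² − (Σln d)²) = (4·13.7031 − 6.5103·7.7860)/4.8225 = 0.85509; ln C = (Σln f − k·Σln d)/n = 0.55478.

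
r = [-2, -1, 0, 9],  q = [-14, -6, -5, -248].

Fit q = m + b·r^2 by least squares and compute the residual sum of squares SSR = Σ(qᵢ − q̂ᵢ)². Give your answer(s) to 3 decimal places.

The normal equations are: 4·m + 86·b = -273;  86·m + 6578·b = -20150.
(Σ1 = 4, Σr^2 = 86, Σr^2·r^2 = 6578, Σq = -273, Σr^2·q = -20150.)
Eliminating b: 6578·(row 1) − 86·(row 2) gives 18916·m = 6578·(-273) − 86·(-20150) = -62894, so m = -31447/9458.
Then b = ((-20150) − 86·(-31447/9458))/6578 = -28561/9458.
Residuals: 13279/9458, 1630/4729, -15843/9458, -348/4729; SSR = 46357/9458.

SSR = 4.901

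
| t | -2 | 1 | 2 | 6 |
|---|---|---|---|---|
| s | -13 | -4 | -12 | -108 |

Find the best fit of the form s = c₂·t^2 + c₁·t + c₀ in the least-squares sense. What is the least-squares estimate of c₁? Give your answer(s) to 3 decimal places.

Compute the Gram sums: Σt^2·t^2 = 1329, Σt^2·t = 217, Σt^2 = 45, Σt·t = 45, Σt = 7, Σ1 = 4.
Right-hand side: Σt^2·s = -3992, Σt·s = -650, Σs = -137.
Normal equations: [[1329, 217, 45]; [217, 45, 7]; [45, 7, 4]]·[c₂, c₁, c₀]ᵀ = [-3992, -650, -137]ᵀ.
Solving the 3×3 system (Gaussian elimination) gives c₂ = -23545/7832, c₁ = 1283/7832, c₀ = -255/356.

c₁ = 0.164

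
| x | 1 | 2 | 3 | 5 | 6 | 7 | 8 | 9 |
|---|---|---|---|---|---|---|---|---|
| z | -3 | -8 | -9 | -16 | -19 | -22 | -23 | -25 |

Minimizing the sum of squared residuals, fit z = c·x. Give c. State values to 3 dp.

From the data, Σx·x = 269.
Moment sums: Σx·z = -803.
Normal equations: [[269]]·[c]ᵀ = [-803]ᵀ.
c = (-803)/269 = -2.98513.

c = -2.985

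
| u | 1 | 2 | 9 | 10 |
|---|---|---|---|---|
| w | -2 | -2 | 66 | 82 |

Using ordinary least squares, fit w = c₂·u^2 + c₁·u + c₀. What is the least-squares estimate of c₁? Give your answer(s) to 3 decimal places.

XᵀX·[c₂, c₁, c₀]ᵀ = Xᵀw reads: 16578·c₂ + 1738·c₁ + 186·c₀ = 13536;  1738·c₂ + 186·c₁ + 22·c₀ = 1408;  186·c₂ + 22·c₁ + 4·c₀ = 144.
(Σu^2·u^2 = 16578, Σu^2·u = 1738, Σu^2 = 186, Σu·u = 186, Σu = 22, Σ1 = 4, Σu^2·w = 13536, Σu·w = 1408, Σw = 144.)
Solving the 3×3 system (Gaussian elimination) gives c₂ = 1, c₁ = -99/65, c₀ = -138/65.

c₁ = -1.523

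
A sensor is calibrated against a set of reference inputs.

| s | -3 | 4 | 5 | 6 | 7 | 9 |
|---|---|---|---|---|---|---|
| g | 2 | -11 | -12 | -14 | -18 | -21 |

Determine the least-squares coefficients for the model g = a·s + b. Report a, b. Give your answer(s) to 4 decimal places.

From the data, Σs·s = 216, Σs = 28, Σ1 = 6.
For Aᵀg: Σs·g = -509, Σg = -74.
Normal equations: [[216, 28]; [28, 6]]·[a, b]ᵀ = [-509, -74]ᵀ.
det = 216·6 − 28² = 512.
a = ((-509)·6 − 28·(-74))/512 = -491/256; b = (216·(-74) − 28·(-509))/512 = -433/128.

a = -1.9180, b = -3.3828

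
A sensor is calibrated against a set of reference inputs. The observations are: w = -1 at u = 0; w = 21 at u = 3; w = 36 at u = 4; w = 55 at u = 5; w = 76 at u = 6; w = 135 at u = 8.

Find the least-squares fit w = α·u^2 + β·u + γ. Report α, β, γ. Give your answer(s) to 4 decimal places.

α = 1.9481, β = 1.3377, γ = -0.8312

Normal-equation sums: Σu^2·u^2 = 6354, Σu^2·u = 944, Σu^2 = 150, Σu·u = 150, Σu = 26, Σ1 = 6.
Right-hand side: Σu^2·w = 13516, Σu·w = 2018, Σw = 322.
Inverting the 3×3 Gram matrix, [α, β, γ]ᵀ = [150/77, 103/77, -64/77]ᵀ.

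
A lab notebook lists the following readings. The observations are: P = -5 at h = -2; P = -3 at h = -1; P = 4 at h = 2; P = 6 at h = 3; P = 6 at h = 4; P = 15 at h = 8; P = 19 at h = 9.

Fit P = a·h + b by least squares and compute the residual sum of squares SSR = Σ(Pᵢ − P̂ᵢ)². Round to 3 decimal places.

With design matrix X, XᵀX = [[179, 23]; [23, 7]] and XᵀP = [354, 42]ᵀ.
Determinant 179·7 − 23² = 724.
a = (354·7 − 23·42)/724 = 378/181; b = (179·42 − 23·354)/724 = -156/181.
Residuals: 7/181, -9/181, 124/181, 108/181, -270/181, -153/181, 193/181; SSR = 888/181.

SSR = 4.906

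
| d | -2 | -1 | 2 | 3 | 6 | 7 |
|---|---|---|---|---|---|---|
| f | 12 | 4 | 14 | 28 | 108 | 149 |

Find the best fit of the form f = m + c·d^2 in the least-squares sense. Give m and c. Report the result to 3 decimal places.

Setting ∂/∂m … = 0 gives: 6·m + 103·c = 315;  103·m + 3811·c = 11549.
(Σ1 = 6, Σd^2 = 103, Σd^2·d^2 = 3811, Σf = 315, Σd^2·f = 11549.)
Δ = 6·3811 − 103² = 12257.
m = (315·3811 − 103·11549)/12257 = 106/119; c = (6·11549 − 103·315)/12257 = 36849/12257.

m = 0.891, c = 3.006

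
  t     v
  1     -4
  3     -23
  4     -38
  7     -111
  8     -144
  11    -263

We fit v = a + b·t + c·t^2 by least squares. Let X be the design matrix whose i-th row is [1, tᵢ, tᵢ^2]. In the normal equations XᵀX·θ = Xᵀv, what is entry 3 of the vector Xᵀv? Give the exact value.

Entry 3 ↔ basis t^2, so (Xᵀv)_{3} = Σᵢ (t^2)·vᵢ = (1)·(-4) + (9)·(-23) + (16)·(-38) + (49)·(-111) + (64)·(-144) + (121)·(-263) = -47297.

-47297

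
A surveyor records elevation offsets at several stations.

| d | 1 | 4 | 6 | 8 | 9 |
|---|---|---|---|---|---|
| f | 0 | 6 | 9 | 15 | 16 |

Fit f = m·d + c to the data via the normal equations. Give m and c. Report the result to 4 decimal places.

m = 2.0485, c = -2.2718

Normal-equation sums: Σd·d = 198, Σd = 28, Σ1 = 5.
Moment sums: Σd·f = 342, Σf = 46.
Normal equations: [[198, 28]; [28, 5]]·[m, c]ᵀ = [342, 46]ᵀ.
Eliminating c: 5·(row 1) − 28·(row 2) gives 206·m = 5·342 − 28·46 = 422, so m = 211/103.
Then c = (46 − 28·(211/103))/5 = -234/103.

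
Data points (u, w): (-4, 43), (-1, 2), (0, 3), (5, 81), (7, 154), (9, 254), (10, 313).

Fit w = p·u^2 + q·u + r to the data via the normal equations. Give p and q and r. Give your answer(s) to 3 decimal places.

p = 2.993, q = 1.199, r = 0.668

MᵀM·[p, q, r]ᵀ = Mᵀw reads: 19844·p + 2132·q + 272·r = 62135;  2132·p + 272·q + 26·r = 6725;  272·p + 26·q + 7·r = 850.
(Σu^2·u^2 = 19844, Σu^2·u = 2132, Σu^2 = 272, Σu·u = 272, Σu = 26, Σ1 = 7, Σu^2·w = 62135, Σu·w = 6725, Σw = 850.)
Solving the 3×3 system (Gaussian elimination) gives p = 321995/107576, q = 128995/107576, r = 35935/53788.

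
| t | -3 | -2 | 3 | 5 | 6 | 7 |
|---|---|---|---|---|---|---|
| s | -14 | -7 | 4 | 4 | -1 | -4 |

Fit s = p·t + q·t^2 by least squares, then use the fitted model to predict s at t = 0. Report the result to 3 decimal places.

ŝ = 0.000

From the data, Σt·t = 132, Σt·t^2 = 676, Σt^2·t^2 = 4500.
Right-hand side: Σt·s = 54, Σt^2·s = -250.
Determinant 132·4500 − 676² = 137024.
p = (54·4500 − 676·(-250))/137024 = 12875/4282; q = (132·(-250) − 676·54)/137024 = -1086/2141.
At t = 0: ŝ = (12875/4282)·(0) + (-1086/2141)·(0) = 0.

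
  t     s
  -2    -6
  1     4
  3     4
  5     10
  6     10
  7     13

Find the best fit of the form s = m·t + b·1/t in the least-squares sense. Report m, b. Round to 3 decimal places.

Entries of AᵀA: Σt·t = 124, Σt·1/t = 6, Σ1/t·1/t = 31957/22050.
For Aᵀs: Σt·s = 229, Σ1/t·s = 97/7.
Normal equations: [[124, 6]; [6, 31957/22050]]·[m, b]ᵀ = [229, 97/7]ᵀ.
Eliminating b: (31957/22050)·(row 1) − 6·(row 2) gives (1584434/11025)·m = (31957/22050)·229 − 6·(97/7) = 5484853/22050, so m = 5484853/3168868.
Then b = ((97/7) − 6·(5484853/3168868))/(31957/22050) = 1897875/792217.

m = 1.731, b = 2.396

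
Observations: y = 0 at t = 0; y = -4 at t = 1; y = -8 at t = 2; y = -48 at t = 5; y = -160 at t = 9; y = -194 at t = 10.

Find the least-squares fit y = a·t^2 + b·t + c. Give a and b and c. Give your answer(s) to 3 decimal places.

a = -1.960, b = 0.151, c = -0.751

Compute the Gram sums: Σt^2·t^2 = 17203, Σt^2·t = 1863, Σt^2 = 211, Σt·t = 211, Σt = 27, Σ1 = 6.
Right-hand side: Σt^2·y = -33596, Σt·y = -3640, Σy = -414.
Solving the 3×3 system (Gaussian elimination) gives a = -120783/61622, b = 9307/61622, c = -23132/30811.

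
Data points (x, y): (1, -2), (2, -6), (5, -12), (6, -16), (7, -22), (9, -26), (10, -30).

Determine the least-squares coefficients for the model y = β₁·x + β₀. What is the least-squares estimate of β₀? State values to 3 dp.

β₀ = 1.220

Entries of MᵀM: Σx·x = 296, Σx = 40, Σ1 = 7.
Right-hand side: Σx·y = -858, Σy = -114.
MᵀM·[β₁, β₀]ᵀ = Mᵀy becomes [[296, 40]; [40, 7]]·[β₁, β₀]ᵀ = [-858, -114]ᵀ.
det = 296·7 − 40² = 472.
β₁ = ((-858)·7 − 40·(-114))/472 = -723/236; β₀ = (296·(-114) − 40·(-858))/472 = 72/59.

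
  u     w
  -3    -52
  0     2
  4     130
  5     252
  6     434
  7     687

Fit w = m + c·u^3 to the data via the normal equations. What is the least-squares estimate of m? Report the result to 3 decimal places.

m = 2.106

Setting ∂/∂m … = 0 gives: 6·m + 721·c = 1453;  721·m + 184755·c = 370609.
(Σ1 = 6, Σu^3 = 721, Σu^3·u^3 = 184755, Σw = 1453, Σu^3·w = 370609.)
Eliminating c: 184755·(row 1) − 721·(row 2) gives 588689·m = 184755·1453 − 721·370609 = 1239926, so m = 1239926/588689.
Then c = (370609 − 721·(1239926/588689))/184755 = 1176041/588689.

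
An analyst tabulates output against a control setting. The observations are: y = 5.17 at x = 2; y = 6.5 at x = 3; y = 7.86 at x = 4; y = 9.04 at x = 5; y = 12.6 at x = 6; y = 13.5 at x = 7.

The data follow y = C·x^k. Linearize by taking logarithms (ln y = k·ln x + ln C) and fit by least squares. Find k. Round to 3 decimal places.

k = 0.786

Let Y = ln y. Fitting Y = k·ln x + ln C by least squares:
Over the data: Σln x = 8.5252, Σ(ln x)² = 13.1965, Σln y = 12.9145, Σln x·ln y = 19.2012.
Normal system: [[13.1965, 8.5252]; [8.5252, 6]]·[k, ln C]ᵀ = [19.2012, 12.9145]ᵀ.
Solving (det = 6.5005): k = 0.78593, ln C = 1.03573.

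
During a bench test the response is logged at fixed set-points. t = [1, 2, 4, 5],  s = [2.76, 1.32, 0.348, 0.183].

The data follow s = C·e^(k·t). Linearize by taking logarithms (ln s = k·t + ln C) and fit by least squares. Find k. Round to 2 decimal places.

k = -0.68

Let Y = ln s. Fitting Y = k·t + ln C by least squares:
AᵀA = [[46.0000, 12.0000]; [12.0000, 4]], rhs = [-11.1431, -1.4610]ᵀ  (here Σt = 12.0000, Σ(t)² = 46.0000, Σln s = -1.4610, Σt·ln s = -11.1431).
Solving (det = 40.0000): k = -0.67602, ln C = 1.66282.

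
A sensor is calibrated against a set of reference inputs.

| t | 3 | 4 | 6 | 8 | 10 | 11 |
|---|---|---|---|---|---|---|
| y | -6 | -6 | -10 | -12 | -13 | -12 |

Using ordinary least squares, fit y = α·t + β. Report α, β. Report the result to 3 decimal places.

From the data, Σt·t = 346, Σt = 42, Σ1 = 6.
And Σt·y = -460, Σy = -59.
MᵀM·[α, β]ᵀ = Mᵀy becomes [[346, 42]; [42, 6]]·[α, β]ᵀ = [-460, -59]ᵀ.
Δ = 346·6 − 42² = 312.
α = ((-460)·6 − 42·(-59))/312 = -47/52; β = (346·(-59) − 42·(-460))/312 = -547/156.

α = -0.904, β = -3.506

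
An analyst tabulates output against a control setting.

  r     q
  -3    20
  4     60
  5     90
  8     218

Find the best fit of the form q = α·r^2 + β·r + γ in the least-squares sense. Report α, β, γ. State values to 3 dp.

α = 3.076, β = 2.618, γ = 0.178

XᵀX·[α, β, γ]ᵀ = Xᵀq reads: 5058·α + 674·β + 114·γ = 17342;  674·α + 114·β + 14·γ = 2374;  114·α + 14·β + 4·γ = 388.
Row-reducing yields α = 6453/2098, β = 27461/10490, γ = 932/5245.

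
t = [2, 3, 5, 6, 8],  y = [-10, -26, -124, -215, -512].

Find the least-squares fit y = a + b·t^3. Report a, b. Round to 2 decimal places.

a = 0.02, b = -1.00

Normal-equation sums: Σ1 = 5, Σt^3 = 888, Σt^3·t^3 = 325218.
And Σy = -887, Σt^3·y = -324866.
Δ = 5·325218 − 888² = 837546.
a = ((-887)·325218 − 888·(-324866))/837546 = 2107/139591; b = (5·(-324866) − 888·(-887))/837546 = -418337/418773.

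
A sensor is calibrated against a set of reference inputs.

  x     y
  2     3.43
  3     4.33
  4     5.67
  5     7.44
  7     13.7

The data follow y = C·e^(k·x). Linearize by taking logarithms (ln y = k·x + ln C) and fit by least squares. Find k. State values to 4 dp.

k = 0.2782

Linearized form: ln y = k·x + ln C. From the 5 transformed points,
Over the data: Σx = 21.0000, Σ(x)² = 103.0000, Σln y = 9.0576, Σx·ln y = 42.1587.
Normal system: [[103.0000, 21.0000]; [21.0000, 5]]·[k, ln C]ᵀ = [42.1587, 9.0576]ᵀ.
Slope k = (n·Σx·ln y − Σx·Σln y)/(n·Σ(x)² − (Σx)²) = (5·42.1587 − 21.0000·9.0576)/74.0000 = 0.27817; ln C = (Σln y − k·Σx)/n = 0.64322.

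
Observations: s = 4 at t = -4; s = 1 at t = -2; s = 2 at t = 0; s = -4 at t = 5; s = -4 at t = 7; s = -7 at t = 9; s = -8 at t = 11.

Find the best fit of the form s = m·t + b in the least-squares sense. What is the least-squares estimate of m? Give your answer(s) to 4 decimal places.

m = -0.7901

Sums needed: Σt·t = 296, Σt = 26, Σ1 = 7.
Moment sums: Σt·s = -217, Σs = -16.
Normal equations: [[296, 26]; [26, 7]]·[m, b]ᵀ = [-217, -16]ᵀ.
Determinant 296·7 − 26² = 1396.
m = ((-217)·7 − 26·(-16))/1396 = -1103/1396; b = (296·(-16) − 26·(-217))/1396 = 453/698.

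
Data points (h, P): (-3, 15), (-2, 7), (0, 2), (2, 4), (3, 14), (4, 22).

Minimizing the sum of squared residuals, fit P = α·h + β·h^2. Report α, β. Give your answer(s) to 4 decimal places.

Sums needed: Σh·h = 42, Σh·h^2 = 64, Σh^2·h^2 = 450.
Right-hand side: Σh·P = 79, Σh^2·P = 657.
XᵀX·[α, β]ᵀ = XᵀP becomes [[42, 64]; [64, 450]]·[α, β]ᵀ = [79, 657]ᵀ.
Eliminating β: 450·(row 1) − 64·(row 2) gives 14804·α = 450·79 − 64·657 = -6498, so α = -3249/7402.
Then β = (657 − 64·(-3249/7402))/450 = 11269/7402.

α = -0.4389, β = 1.5224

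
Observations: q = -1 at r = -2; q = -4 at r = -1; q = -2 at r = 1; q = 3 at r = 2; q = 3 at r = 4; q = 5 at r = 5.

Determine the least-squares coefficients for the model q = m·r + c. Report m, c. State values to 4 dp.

m = 1.0933, c = -0.9733

The normal equations are: 51·m + 9·c = 47;  9·m + 6·c = 4.
Eliminating c: 6·(row 1) − 9·(row 2) gives 225·m = 6·47 − 9·4 = 246, so m = 82/75.
Then c = (4 − 9·(82/75))/6 = -73/75.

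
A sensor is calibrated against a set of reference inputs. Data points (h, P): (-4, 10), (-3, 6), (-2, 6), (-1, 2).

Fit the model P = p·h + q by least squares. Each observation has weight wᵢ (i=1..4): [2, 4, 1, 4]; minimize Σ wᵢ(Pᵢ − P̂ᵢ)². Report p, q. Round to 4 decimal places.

p = -2.4000, q = -0.4000

AᵀWA·[p, q]ᵀ = AᵀWP reads: 76·p + (-26)·q = -172;  (-26)·p + 11·q = 58.
Δ = 76·11 − (-26)² = 160.
p = ((-172)·11 − (-26)·58)/160 = -12/5; q = (76·58 − (-26)·(-172))/160 = -2/5.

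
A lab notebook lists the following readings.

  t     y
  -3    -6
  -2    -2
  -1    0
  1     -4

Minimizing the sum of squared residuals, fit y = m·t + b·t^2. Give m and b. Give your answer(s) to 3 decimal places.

m = -2.031, b = -1.385

Normal-equation sums: Σt·t = 15, Σt·t^2 = -35, Σt^2·t^2 = 99.
And Σt·y = 18, Σt^2·y = -66.
XᵀX·[m, b]ᵀ = Xᵀy becomes [[15, -35]; [-35, 99]]·[m, b]ᵀ = [18, -66]ᵀ.
Eliminating b: 99·(row 1) − (-35)·(row 2) gives 260·m = 99·18 − (-35)·(-66) = -528, so m = -132/65.
Then b = ((-66) − (-35)·(-132/65))/99 = -18/13.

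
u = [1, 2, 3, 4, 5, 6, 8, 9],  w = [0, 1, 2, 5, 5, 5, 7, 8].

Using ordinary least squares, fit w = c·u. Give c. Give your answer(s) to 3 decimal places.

Forming AᵀA = [[236]] and Aᵀw = [211]ᵀ gives AᵀA·[c]ᵀ = Aᵀw.
Hence c = 211 / 236 ≈ 0.894068.

c = 0.894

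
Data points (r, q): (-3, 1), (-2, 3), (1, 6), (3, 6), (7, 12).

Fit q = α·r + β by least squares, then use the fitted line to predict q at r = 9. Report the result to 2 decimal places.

Compute the Gram sums: Σr·r = 72, Σr = 6, Σ1 = 5.
Moment sums: Σr·q = 99, Σq = 28.
Determinant 72·5 − 6² = 324.
α = (99·5 − 6·28)/324 = 109/108; β = (72·28 − 6·99)/324 = 79/18.
At r = 9: q̂ = (109/108)·(9) + (79/18)·(1) = 485/36.

q̂ = 13.47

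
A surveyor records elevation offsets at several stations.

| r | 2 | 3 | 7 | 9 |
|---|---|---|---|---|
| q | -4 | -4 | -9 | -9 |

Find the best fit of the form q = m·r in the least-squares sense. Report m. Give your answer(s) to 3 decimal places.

m = -1.147

With design matrix M, MᵀM = [[143]] and Mᵀq = [-164]ᵀ.
Hence m = -164 / 143 ≈ -1.14685.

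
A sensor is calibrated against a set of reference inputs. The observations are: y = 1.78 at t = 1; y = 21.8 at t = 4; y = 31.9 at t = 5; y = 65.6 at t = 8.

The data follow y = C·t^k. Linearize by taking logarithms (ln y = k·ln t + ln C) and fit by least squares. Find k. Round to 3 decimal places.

With ln yᵢ as the transformed response and ln tᵢ as the regressor:
Over the data: Σln t = 5.0752, Σ(ln t)² = 8.8362, Σln y = 11.3047, Σln t·ln y = 18.5448.
Normal system: [[8.8362, 5.0752]; [5.0752, 4]]·[k, ln C]ᵀ = [18.5448, 11.3047]ᵀ.
Slope k = (n·Σln t·ln y − Σln t·Σln y)/(n·Σ(ln t)² − (Σln t)²) = (4·18.5448 − 5.0752·11.3047)/9.5873 = 1.75292; ln C = (Σln y − k·Σln t)/n = 0.60209.

k = 1.753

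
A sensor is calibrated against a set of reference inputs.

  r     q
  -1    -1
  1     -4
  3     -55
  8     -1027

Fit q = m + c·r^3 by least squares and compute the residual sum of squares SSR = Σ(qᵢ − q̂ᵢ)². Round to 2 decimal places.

Normal-equation sums: Σ1 = 4, Σr^3 = 539, Σr^3·r^3 = 262875.
Moment sums: Σq = -1087, Σr^3·q = -527312.
So AᵀA·[m, c]ᵀ = Aᵀq: [[4, 539]; [539, 262875]]·[m, c]ᵀ = [-1087, -527312]ᵀ.
Determinant 4·262875 − 539² = 760979.
m = ((-1087)·262875 − 539·(-527312))/760979 = -1523957/760979; c = (4·(-527312) − 539·(-1087))/760979 = -1523355/760979.
Residuals: -760377/760979, 3396/760979, 800697/760979, -43716/760979; SSR = 1604790/760979.

SSR = 2.11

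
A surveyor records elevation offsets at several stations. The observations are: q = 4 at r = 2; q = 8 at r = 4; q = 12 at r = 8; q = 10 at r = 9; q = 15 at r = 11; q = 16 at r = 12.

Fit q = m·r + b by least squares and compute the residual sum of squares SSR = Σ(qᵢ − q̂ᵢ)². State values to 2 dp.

The normal equations are: 430·m + 46·b = 583;  46·m + 6·b = 65.
Eliminating b: 6·(row 1) − 46·(row 2) gives 464·m = 6·583 − 46·65 = 508, so m = 127/116.
Then b = (65 − 46·(127/116))/6 = 283/116.
Residuals: -73/116, 137/116, 93/116, -133/58, 15/29, 49/116; SSR = 236/29.

SSR = 8.14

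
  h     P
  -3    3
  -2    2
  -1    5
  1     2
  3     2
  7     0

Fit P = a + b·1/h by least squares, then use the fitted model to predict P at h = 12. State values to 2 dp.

P̂ = 2.13

Normal-equation sums: Σ1 = 6, Σ1/h = -5/14, Σ1/h·1/h = 4397/1764.
Moment sums: ΣP = 14, Σ1/h·P = -13/3.
Δ = 6·(4397/1764) − (-5/14)² = 8719/588.
a = (14·(4397/1764) − (-5/14)·(-13/3))/(8719/588) = 58828/26157; b = (6·(-13/3) − (-5/14)·14)/(8719/588) = -12348/8719.
At h = 12: P̂ = (58828/26157)·(1) + (-12348/8719)·(1/12) = 55741/26157.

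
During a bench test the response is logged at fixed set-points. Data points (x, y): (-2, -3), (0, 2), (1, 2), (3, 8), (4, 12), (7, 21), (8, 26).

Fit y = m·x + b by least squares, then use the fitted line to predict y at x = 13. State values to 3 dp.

The normal system AᵀA·[m, b]ᵀ = Aᵀy is [[143, 21]; [21, 7]]·[m, b]ᵀ = [435, 68]ᵀ.
Determinant 143·7 − 21² = 560.
m = (435·7 − 21·68)/560 = 231/80; b = (143·68 − 21·435)/560 = 589/560.
At x = 13: ŷ = (231/80)·(13) + (589/560)·(1) = 2161/56.

ŷ = 38.589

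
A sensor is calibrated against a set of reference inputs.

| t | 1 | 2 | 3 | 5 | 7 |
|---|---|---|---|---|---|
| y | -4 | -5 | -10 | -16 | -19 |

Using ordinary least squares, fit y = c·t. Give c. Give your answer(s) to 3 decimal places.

With design matrix M, MᵀM = [[88]] and Mᵀy = [-257]ᵀ.
c = (-257)/88 = -2.92045.

c = -2.920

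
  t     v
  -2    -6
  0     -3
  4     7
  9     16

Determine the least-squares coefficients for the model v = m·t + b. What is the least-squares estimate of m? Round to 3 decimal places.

Compute the Gram sums: Σt·t = 101, Σt = 11, Σ1 = 4.
And Σt·v = 184, Σv = 14.
Normal equations: [[101, 11]; [11, 4]]·[m, b]ᵀ = [184, 14]ᵀ.
Δ = 101·4 − 11² = 283.
m = (184·4 − 11·14)/283 = 582/283; b = (101·14 − 11·184)/283 = -610/283.

m = 2.057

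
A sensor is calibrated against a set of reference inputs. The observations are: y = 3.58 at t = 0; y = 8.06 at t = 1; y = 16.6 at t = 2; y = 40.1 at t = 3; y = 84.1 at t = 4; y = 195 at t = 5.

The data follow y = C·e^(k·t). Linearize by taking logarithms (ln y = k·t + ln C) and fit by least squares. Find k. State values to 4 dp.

Let Y = ln y. Fitting Y = k·t + ln C by least squares:
XᵀX = [[55.0000, 15.0000]; [15.0000, 6]], rhs = [62.8729, 19.5681]ᵀ  (here Σt = 15.0000, Σ(t)² = 55.0000, Σln y = 19.5681, Σt·ln y = 62.8729).
Solving (det = 105.0000): k = 0.79730, ln C = 1.26810.

k = 0.7973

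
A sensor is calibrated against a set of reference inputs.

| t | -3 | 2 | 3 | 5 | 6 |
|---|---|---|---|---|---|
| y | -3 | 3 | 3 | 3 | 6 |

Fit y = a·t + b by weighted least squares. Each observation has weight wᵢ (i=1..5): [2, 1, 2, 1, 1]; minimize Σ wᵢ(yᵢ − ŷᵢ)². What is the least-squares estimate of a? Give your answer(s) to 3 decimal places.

a = 0.920

Forming AᵀWA = [[101, 13]; [13, 7]] and AᵀWy = [93, 12]ᵀ gives AᵀWA·[a, b]ᵀ = AᵀWy.
det = 101·7 − 13² = 538.
a = (93·7 − 13·12)/538 = 495/538; b = (101·12 − 13·93)/538 = 3/538.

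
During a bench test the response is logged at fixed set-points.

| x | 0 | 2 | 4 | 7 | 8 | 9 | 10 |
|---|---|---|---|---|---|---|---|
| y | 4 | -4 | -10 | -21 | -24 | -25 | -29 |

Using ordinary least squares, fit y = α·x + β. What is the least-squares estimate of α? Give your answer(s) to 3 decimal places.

The normal system MᵀM·[α, β]ᵀ = Mᵀy is [[314, 40]; [40, 7]]·[α, β]ᵀ = [-902, -109]ᵀ.
Δ = 314·7 − 40² = 598.
α = ((-902)·7 − 40·(-109))/598 = -977/299; β = (314·(-109) − 40·(-902))/598 = 927/299.

α = -3.268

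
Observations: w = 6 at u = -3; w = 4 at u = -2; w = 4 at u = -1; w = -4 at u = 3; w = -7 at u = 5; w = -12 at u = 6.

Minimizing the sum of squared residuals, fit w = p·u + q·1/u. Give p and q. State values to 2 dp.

p = -1.64, q = -1.88

From the data, Σu·u = 84, Σu·1/u = 6, Σ1/u·1/u = 77/50.
Right-hand side: Σu·w = -149, Σ1/u·w = -191/15.
So AᵀA·[p, q]ᵀ = Aᵀw: [[84, 6]; [6, 77/50]]·[p, q]ᵀ = [-149, -191/15]ᵀ.
det = 84·(77/50) − 6² = 2334/25.
p = ((-149)·(77/50) − 6·(-191/15))/(2334/25) = -2551/1556; q = (84·(-191/15) − 6·(-149))/(2334/25) = -2195/1167.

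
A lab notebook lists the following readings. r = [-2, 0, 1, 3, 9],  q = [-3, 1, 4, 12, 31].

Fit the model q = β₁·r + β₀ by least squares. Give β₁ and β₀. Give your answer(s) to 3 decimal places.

β₁ = 3.192, β₀ = 1.977

Entries of AᵀA: Σr·r = 95, Σr = 11, Σ1 = 5.
Moment sums: Σr·q = 325, Σq = 45.
Normal equations: [[95, 11]; [11, 5]]·[β₁, β₀]ᵀ = [325, 45]ᵀ.
Determinant 95·5 − 11² = 354.
β₁ = (325·5 − 11·45)/354 = 565/177; β₀ = (95·45 − 11·325)/354 = 350/177.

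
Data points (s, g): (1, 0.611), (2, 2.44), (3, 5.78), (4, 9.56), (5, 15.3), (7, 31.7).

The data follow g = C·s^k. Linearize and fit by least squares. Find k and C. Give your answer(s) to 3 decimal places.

k = 2.017, C = 0.608

Let Y = ln g. Fitting Y = k·ln s + ln C by least squares:
Σln s = 6.7334, Σ(ln s)² = 9.9861, Σln g = 10.5955, Σln s·ln g = 16.7914.
Equations: 9.9861·k + 6.7334·ln C = 16.7914;  6.7334·k + 6·ln C = 10.5955.
Solving (det = 14.5777): k = 2.01708, ln C = -0.49772, so C = exp(-0.49772) = 0.60792.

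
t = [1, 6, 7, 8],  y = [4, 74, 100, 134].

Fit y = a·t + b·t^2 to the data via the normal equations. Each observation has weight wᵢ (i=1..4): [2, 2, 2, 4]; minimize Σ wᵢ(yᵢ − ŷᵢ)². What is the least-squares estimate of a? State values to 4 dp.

Entries of XᵀWX: Σwᵢ·t·t = 428, Σwᵢ·t·t^2 = 3168, Σwᵢ·t^2·t^2 = 23780.
And Σwᵢ·t·y = 6584, Σwᵢ·t^2·y = 49440.
XᵀWX·[a, b]ᵀ = XᵀWy becomes [[428, 3168]; [3168, 23780]]·[a, b]ᵀ = [6584, 49440]ᵀ.
det = 428·23780 − 3168² = 141616.
a = (6584·23780 − 3168·49440)/141616 = -3650/8851; b = (428·49440 − 3168·6584)/141616 = 18888/8851.

a = -0.4124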